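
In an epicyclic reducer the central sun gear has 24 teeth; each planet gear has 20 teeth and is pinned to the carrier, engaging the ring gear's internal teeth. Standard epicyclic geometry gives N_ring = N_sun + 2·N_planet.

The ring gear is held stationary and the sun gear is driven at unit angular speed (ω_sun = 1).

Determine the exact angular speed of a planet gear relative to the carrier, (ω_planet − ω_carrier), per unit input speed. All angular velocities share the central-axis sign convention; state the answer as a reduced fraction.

-48/55

N_ring = 24 + 2·20 = 64
24(ω_s−ω_c) = −64(ω_r−ω_c),  ω_r=0, ω_s=1
24(1−ω_c) = −64(0−ω_c)  ⇒  88ω_c = 24  ⇒  ω_c = 3/11
sun–planet: 24·(1−3/11) = −20·(ω_p−ω_c)  ⇒  ω_p−ω_c = −(24/20)·(8/11) = -48/55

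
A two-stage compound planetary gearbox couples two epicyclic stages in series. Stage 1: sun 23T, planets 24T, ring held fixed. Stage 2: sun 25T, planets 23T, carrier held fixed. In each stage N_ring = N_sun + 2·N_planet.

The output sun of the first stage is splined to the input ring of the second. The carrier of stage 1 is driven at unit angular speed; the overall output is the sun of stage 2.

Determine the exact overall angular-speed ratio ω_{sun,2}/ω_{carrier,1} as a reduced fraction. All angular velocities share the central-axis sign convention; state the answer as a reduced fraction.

Stage 1: N_ring = 23 + 2·24 = 71
Stage 1: 23(ω_s−ω_c) = −71(ω_r−ω_c),  ω_r=0, ω_c=1
Stage 1: ω_s = 1 − (71/23)(0−1) = 94/23
  ⇒ ω_s¹/ω_c¹ = 94/23
Stage 2: N_ring = 25 + 2·23 = 71
Stage 2: 25(ω_s−ω_c) = −71(ω_r−ω_c),  ω_c=0, ω_r=1
Stage 2: ω_s = 0 − (71/25)(1−0) = -71/25
  ⇒ ω_s²/ω_r² = -71/25
Coupling ω_r² = ω_s¹ ⇒ overall = 94/23 × -71/25 = -6674/575

-6674/575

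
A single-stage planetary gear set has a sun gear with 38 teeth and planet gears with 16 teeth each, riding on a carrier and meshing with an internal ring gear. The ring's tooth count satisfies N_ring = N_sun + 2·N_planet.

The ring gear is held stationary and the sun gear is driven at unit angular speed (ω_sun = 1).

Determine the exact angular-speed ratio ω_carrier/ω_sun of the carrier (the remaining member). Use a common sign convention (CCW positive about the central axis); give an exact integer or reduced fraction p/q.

19/54

N_ring = 38 + 2·16 = 70
38(ω_s−ω_c) = −70(ω_r−ω_c),  ω_r=0, ω_s=1
38(1−ω_c) = −70(0−ω_c)  ⇒  108ω_c = 38  ⇒  ω_c = 19/54
ω_c/ω_s = 19/54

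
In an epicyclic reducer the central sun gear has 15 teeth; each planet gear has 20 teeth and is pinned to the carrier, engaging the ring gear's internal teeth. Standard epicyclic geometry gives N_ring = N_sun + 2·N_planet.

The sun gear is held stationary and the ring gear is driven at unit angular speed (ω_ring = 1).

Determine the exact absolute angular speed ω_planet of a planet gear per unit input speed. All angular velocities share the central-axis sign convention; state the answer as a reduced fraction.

11/8

N_ring = 15 + 2·20 = 55
15(ω_s−ω_c) = −55(ω_r−ω_c),  ω_s=0, ω_r=1
15(0−ω_c) = −55(1−ω_c)  ⇒  70ω_c = 55  ⇒  ω_c = 11/14
sun–planet: 15·(0−11/14) = −20·(ω_p−ω_c)  ⇒  ω_p−ω_c = −(15/20)·(-11/14) = 33/56
ω_p = 11/14 + 33/56 = 11/8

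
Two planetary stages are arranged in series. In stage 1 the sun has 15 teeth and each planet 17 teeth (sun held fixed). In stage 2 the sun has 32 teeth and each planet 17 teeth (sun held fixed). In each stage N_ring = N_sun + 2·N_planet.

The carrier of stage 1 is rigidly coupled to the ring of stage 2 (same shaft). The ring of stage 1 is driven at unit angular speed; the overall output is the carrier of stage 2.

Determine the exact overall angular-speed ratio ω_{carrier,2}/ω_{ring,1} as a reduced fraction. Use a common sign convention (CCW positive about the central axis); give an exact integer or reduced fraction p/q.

33/64

Stage 1: N_ring = 15 + 2·17 = 49
Stage 1: 15(ω_s−ω_c) = −49(ω_r−ω_c),  ω_s=0, ω_r=1
Stage 1: 15(0−ω_c) = −49(1−ω_c)  ⇒  64ω_c = 49  ⇒  ω_c = 49/64
  ⇒ ω_c¹/ω_r¹ = 49/64
Stage 2: N_ring = 32 + 2·17 = 66
Stage 2: 32(ω_s−ω_c) = −66(ω_r−ω_c),  ω_s=0, ω_r=1
Stage 2: 32(0−ω_c) = −66(1−ω_c)  ⇒  98ω_c = 66  ⇒  ω_c = 33/49
  ⇒ ω_c²/ω_r² = 33/49
Coupling ω_r² = ω_c¹ ⇒ overall = 49/64 × 33/49 = 33/64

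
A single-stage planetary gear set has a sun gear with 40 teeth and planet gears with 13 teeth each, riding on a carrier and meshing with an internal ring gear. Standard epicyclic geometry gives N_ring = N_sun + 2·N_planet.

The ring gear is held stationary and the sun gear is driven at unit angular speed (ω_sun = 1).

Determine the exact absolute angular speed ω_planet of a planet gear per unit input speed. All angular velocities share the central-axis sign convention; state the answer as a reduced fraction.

N_ring = 40 + 2·13 = 66
40(ω_s−ω_c) = −66(ω_r−ω_c),  ω_r=0, ω_s=1
40(1−ω_c) = −66(0−ω_c)  ⇒  106ω_c = 40  ⇒  ω_c = 20/53
sun–planet: 40·(1−20/53) = −13·(ω_p−ω_c)  ⇒  ω_p−ω_c = −(40/13)·(33/53) = -1320/689
ω_p = 20/53 − 1320/689 = -20/13

-20/13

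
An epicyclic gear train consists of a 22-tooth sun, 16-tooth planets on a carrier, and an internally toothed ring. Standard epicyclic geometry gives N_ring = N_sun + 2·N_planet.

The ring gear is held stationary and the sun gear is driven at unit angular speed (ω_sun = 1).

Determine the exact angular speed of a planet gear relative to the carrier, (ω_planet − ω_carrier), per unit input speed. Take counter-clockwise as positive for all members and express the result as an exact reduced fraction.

N_ring = 22 + 2·16 = 54
22(ω_s−ω_c) = −54(ω_r−ω_c),  ω_r=0, ω_s=1
22(1−ω_c) = −54(0−ω_c)  ⇒  76ω_c = 22  ⇒  ω_c = 11/38
sun–planet: 22·(1−11/38) = −16·(ω_p−ω_c)  ⇒  ω_p−ω_c = −(22/16)·(27/38) = -297/304

-297/304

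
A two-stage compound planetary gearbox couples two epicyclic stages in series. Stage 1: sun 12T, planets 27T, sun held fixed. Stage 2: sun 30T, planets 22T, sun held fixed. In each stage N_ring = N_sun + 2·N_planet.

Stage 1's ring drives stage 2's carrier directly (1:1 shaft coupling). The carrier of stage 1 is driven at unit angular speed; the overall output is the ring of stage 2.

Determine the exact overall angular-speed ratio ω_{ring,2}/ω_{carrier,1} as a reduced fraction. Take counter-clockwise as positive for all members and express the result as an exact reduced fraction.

676/407

Stage 1: N_ring = 12 + 2·27 = 66
Stage 1: 12(ω_s−ω_c) = −66(ω_r−ω_c),  ω_s=0, ω_c=1
Stage 1: ω_r = 1 − (12/66)(0−1) = 13/11
  ⇒ ω_r¹/ω_c¹ = 13/11
Stage 2: N_ring = 30 + 2·22 = 74
Stage 2: 30(ω_s−ω_c) = −74(ω_r−ω_c),  ω_s=0, ω_c=1
Stage 2: ω_r = 1 − (30/74)(0−1) = 52/37
  ⇒ ω_r²/ω_c² = 52/37
Coupling ω_c² = ω_r¹ ⇒ overall = 13/11 × 52/37 = 676/407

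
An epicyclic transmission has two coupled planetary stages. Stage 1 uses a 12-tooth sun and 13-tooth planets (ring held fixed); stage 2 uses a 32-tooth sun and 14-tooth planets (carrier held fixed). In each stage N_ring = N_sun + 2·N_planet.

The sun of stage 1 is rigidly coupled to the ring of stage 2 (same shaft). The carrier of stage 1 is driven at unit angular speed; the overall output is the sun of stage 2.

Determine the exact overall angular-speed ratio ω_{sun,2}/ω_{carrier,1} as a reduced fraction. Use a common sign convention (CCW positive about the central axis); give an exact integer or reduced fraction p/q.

Stage 1: N_ring = 12 + 2·13 = 38
Stage 1: 12(ω_s−ω_c) = −38(ω_r−ω_c),  ω_r=0, ω_c=1
Stage 1: ω_s = 1 − (38/12)(0−1) = 25/6
  ⇒ ω_s¹/ω_c¹ = 25/6
Stage 2: N_ring = 32 + 2·14 = 60
Stage 2: 32(ω_s−ω_c) = −60(ω_r−ω_c),  ω_c=0, ω_r=1
Stage 2: ω_s = 0 − (60/32)(1−0) = -15/8
  ⇒ ω_s²/ω_r² = -15/8
Coupling ω_r² = ω_s¹ ⇒ overall = 25/6 × -15/8 = -125/16

-125/16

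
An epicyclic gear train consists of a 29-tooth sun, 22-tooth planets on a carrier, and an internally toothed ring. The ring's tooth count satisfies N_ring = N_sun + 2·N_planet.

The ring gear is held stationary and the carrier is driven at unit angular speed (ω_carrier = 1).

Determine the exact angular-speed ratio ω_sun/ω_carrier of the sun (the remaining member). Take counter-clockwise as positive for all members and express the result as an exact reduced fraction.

N_ring = 29 + 2·22 = 73
29(ω_s−ω_c) = −73(ω_r−ω_c),  ω_r=0, ω_c=1
ω_s = 1 − (73/29)(0−1) = 102/29
ω_s/ω_c = 102/29

102/29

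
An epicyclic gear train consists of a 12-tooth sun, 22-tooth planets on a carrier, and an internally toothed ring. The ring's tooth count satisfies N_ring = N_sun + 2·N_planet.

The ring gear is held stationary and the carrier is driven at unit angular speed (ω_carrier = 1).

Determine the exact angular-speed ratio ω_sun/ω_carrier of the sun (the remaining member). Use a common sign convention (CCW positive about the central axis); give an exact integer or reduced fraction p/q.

N_ring = 12 + 2·22 = 56
12(ω_s−ω_c) = −56(ω_r−ω_c),  ω_r=0, ω_c=1
ω_s = 1 − (56/12)(0−1) = 17/3
ω_s/ω_c = 17/3

17/3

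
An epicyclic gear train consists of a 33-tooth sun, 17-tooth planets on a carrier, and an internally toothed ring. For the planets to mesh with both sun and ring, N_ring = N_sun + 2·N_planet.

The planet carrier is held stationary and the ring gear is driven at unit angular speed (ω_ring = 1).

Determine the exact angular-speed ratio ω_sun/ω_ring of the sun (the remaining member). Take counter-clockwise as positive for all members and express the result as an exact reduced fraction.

-67/33

N_ring = 33 + 2·17 = 67
33(ω_s−ω_c) = −67(ω_r−ω_c),  ω_c=0, ω_r=1
ω_s = 0 − (67/33)(1−0) = -67/33
ω_s/ω_r = -67/33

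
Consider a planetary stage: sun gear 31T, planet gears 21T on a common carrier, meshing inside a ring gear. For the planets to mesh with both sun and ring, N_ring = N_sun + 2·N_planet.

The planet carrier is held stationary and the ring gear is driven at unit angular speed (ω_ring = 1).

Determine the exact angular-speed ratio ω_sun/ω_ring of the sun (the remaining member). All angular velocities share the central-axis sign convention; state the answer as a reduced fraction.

-73/31

N_ring = 31 + 2·21 = 73
31(ω_s−ω_c) = −73(ω_r−ω_c),  ω_c=0, ω_r=1
ω_s = 0 − (73/31)(1−0) = -73/31
ω_s/ω_r = -73/31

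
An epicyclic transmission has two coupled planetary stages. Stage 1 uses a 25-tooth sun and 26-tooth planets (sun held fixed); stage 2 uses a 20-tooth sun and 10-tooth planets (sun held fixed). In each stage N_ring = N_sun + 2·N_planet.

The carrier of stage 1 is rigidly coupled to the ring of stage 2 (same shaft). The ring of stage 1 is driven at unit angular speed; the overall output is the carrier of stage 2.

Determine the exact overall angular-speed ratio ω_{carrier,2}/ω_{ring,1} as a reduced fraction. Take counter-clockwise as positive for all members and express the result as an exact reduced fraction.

77/153

Stage 1: N_ring = 25 + 2·26 = 77
Stage 1: 25(ω_s−ω_c) = −77(ω_r−ω_c),  ω_s=0, ω_r=1
Stage 1: 25(0−ω_c) = −77(1−ω_c)  ⇒  102ω_c = 77  ⇒  ω_c = 77/102
  ⇒ ω_c¹/ω_r¹ = 77/102
Stage 2: N_ring = 20 + 2·10 = 40
Stage 2: 20(ω_s−ω_c) = −40(ω_r−ω_c),  ω_s=0, ω_r=1
Stage 2: 20(0−ω_c) = −40(1−ω_c)  ⇒  60ω_c = 40  ⇒  ω_c = 2/3
  ⇒ ω_c²/ω_r² = 2/3
Coupling ω_r² = ω_c¹ ⇒ overall = 77/102 × 2/3 = 77/153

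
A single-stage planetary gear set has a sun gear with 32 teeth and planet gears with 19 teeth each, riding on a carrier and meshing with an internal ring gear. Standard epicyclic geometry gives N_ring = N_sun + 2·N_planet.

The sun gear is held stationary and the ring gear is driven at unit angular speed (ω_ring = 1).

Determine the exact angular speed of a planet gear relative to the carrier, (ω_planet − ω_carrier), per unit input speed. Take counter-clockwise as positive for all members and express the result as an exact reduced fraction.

N_ring = 32 + 2·19 = 70
32(ω_s−ω_c) = −70(ω_r−ω_c),  ω_s=0, ω_r=1
32(0−ω_c) = −70(1−ω_c)  ⇒  102ω_c = 70  ⇒  ω_c = 35/51
sun–planet: 32·(0−35/51) = −19·(ω_p−ω_c)  ⇒  ω_p−ω_c = −(32/19)·(-35/51) = 1120/969

1120/969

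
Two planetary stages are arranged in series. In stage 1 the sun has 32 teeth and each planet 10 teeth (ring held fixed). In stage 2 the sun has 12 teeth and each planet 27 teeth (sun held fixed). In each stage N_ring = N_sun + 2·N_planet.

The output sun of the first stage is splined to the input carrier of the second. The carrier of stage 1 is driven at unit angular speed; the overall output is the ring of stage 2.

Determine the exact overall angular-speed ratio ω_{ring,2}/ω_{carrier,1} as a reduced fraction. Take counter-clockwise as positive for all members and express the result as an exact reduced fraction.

Stage 1: N_ring = 32 + 2·10 = 52
Stage 1: 32(ω_s−ω_c) = −52(ω_r−ω_c),  ω_r=0, ω_c=1
Stage 1: ω_s = 1 − (52/32)(0−1) = 21/8
  ⇒ ω_s¹/ω_c¹ = 21/8
Stage 2: N_ring = 12 + 2·27 = 66
Stage 2: 12(ω_s−ω_c) = −66(ω_r−ω_c),  ω_s=0, ω_c=1
Stage 2: ω_r = 1 − (12/66)(0−1) = 13/11
  ⇒ ω_r²/ω_c² = 13/11
Coupling ω_c² = ω_s¹ ⇒ overall = 21/8 × 13/11 = 273/88

273/88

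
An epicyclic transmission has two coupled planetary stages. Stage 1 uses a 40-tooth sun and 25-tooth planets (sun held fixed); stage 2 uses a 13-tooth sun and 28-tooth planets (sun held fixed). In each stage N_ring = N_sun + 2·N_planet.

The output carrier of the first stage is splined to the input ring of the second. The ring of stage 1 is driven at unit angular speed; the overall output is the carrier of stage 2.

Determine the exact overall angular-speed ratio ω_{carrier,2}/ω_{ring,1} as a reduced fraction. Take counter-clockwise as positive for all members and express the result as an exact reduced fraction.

Stage 1: N_ring = 40 + 2·25 = 90
Stage 1: 40(ω_s−ω_c) = −90(ω_r−ω_c),  ω_s=0, ω_r=1
Stage 1: 40(0−ω_c) = −90(1−ω_c)  ⇒  130ω_c = 90  ⇒  ω_c = 9/13
  ⇒ ω_c¹/ω_r¹ = 9/13
Stage 2: N_ring = 13 + 2·28 = 69
Stage 2: 13(ω_s−ω_c) = −69(ω_r−ω_c),  ω_s=0, ω_r=1
Stage 2: 13(0−ω_c) = −69(1−ω_c)  ⇒  82ω_c = 69  ⇒  ω_c = 69/82
  ⇒ ω_c²/ω_r² = 69/82
Coupling ω_r² = ω_c¹ ⇒ overall = 9/13 × 69/82 = 621/1066

621/1066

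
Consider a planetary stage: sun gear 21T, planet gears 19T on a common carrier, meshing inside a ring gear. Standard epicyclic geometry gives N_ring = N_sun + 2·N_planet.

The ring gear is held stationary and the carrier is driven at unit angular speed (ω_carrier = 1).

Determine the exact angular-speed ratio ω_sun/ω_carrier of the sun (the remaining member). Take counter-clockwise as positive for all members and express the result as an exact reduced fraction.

N_ring = 21 + 2·19 = 59
21(ω_s−ω_c) = −59(ω_r−ω_c),  ω_r=0, ω_c=1
ω_s = 1 − (59/21)(0−1) = 80/21
ω_s/ω_c = 80/21

80/21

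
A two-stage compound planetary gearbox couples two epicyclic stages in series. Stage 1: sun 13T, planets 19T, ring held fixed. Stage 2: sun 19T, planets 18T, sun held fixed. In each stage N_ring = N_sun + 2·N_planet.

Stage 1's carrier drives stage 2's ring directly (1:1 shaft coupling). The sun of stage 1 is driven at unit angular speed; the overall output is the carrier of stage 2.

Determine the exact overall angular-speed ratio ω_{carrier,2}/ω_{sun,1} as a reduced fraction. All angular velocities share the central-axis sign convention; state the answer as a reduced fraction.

715/4736

Stage 1: N_ring = 13 + 2·19 = 51
Stage 1: 13(ω_s−ω_c) = −51(ω_r−ω_c),  ω_r=0, ω_s=1
Stage 1: 13(1−ω_c) = −51(0−ω_c)  ⇒  64ω_c = 13  ⇒  ω_c = 13/64
  ⇒ ω_c¹/ω_s¹ = 13/64
Stage 2: N_ring = 19 + 2·18 = 55
Stage 2: 19(ω_s−ω_c) = −55(ω_r−ω_c),  ω_s=0, ω_r=1
Stage 2: 19(0−ω_c) = −55(1−ω_c)  ⇒  74ω_c = 55  ⇒  ω_c = 55/74
  ⇒ ω_c²/ω_r² = 55/74
Coupling ω_r² = ω_c¹ ⇒ overall = 13/64 × 55/74 = 715/4736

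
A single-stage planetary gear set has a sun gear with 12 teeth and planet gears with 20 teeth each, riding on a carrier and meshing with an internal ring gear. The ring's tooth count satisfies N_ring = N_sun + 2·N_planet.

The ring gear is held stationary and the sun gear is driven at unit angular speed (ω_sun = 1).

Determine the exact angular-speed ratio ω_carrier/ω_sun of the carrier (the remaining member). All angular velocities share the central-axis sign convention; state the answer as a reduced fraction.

N_ring = 12 + 2·20 = 52
12(ω_s−ω_c) = −52(ω_r−ω_c),  ω_r=0, ω_s=1
12(1−ω_c) = −52(0−ω_c)  ⇒  64ω_c = 12  ⇒  ω_c = 3/16
ω_c/ω_s = 3/16

3/16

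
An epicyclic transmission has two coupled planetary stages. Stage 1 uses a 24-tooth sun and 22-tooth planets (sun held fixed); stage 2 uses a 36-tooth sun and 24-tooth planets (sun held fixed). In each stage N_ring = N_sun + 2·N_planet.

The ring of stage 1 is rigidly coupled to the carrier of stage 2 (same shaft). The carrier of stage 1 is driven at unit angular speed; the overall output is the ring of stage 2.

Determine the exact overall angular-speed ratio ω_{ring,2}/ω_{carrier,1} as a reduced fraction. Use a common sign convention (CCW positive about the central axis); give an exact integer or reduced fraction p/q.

230/119

Stage 1: N_ring = 24 + 2·22 = 68
Stage 1: 24(ω_s−ω_c) = −68(ω_r−ω_c),  ω_s=0, ω_c=1
Stage 1: ω_r = 1 − (24/68)(0−1) = 23/17
  ⇒ ω_r¹/ω_c¹ = 23/17
Stage 2: N_ring = 36 + 2·24 = 84
Stage 2: 36(ω_s−ω_c) = −84(ω_r−ω_c),  ω_s=0, ω_c=1
Stage 2: ω_r = 1 − (36/84)(0−1) = 10/7
  ⇒ ω_r²/ω_c² = 10/7
Coupling ω_c² = ω_r¹ ⇒ overall = 23/17 × 10/7 = 230/119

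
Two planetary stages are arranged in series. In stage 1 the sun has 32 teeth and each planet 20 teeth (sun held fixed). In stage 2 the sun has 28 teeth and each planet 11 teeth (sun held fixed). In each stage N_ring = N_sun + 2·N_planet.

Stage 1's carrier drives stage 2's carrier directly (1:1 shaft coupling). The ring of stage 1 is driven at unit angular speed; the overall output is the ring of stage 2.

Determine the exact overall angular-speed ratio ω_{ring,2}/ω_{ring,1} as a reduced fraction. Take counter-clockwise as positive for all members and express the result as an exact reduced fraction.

Stage 1: N_ring = 32 + 2·20 = 72
Stage 1: 32(ω_s−ω_c) = −72(ω_r−ω_c),  ω_s=0, ω_r=1
Stage 1: 32(0−ω_c) = −72(1−ω_c)  ⇒  104ω_c = 72  ⇒  ω_c = 9/13
  ⇒ ω_c¹/ω_r¹ = 9/13
Stage 2: N_ring = 28 + 2·11 = 50
Stage 2: 28(ω_s−ω_c) = −50(ω_r−ω_c),  ω_s=0, ω_c=1
Stage 2: ω_r = 1 − (28/50)(0−1) = 39/25
  ⇒ ω_r²/ω_c² = 39/25
Coupling ω_c² = ω_c¹ ⇒ overall = 9/13 × 39/25 = 27/25

27/25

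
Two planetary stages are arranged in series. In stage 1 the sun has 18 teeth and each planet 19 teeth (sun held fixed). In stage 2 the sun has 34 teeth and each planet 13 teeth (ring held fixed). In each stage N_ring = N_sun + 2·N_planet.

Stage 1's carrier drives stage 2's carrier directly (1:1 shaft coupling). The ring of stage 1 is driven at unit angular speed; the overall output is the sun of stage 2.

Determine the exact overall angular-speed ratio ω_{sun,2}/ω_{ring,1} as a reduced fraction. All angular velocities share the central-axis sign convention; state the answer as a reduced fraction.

1316/629

Stage 1: N_ring = 18 + 2·19 = 56
Stage 1: 18(ω_s−ω_c) = −56(ω_r−ω_c),  ω_s=0, ω_r=1
Stage 1: 18(0−ω_c) = −56(1−ω_c)  ⇒  74ω_c = 56  ⇒  ω_c = 28/37
  ⇒ ω_c¹/ω_r¹ = 28/37
Stage 2: N_ring = 34 + 2·13 = 60
Stage 2: 34(ω_s−ω_c) = −60(ω_r−ω_c),  ω_r=0, ω_c=1
Stage 2: ω_s = 1 − (60/34)(0−1) = 47/17
  ⇒ ω_s²/ω_c² = 47/17
Coupling ω_c² = ω_c¹ ⇒ overall = 28/37 × 47/17 = 1316/629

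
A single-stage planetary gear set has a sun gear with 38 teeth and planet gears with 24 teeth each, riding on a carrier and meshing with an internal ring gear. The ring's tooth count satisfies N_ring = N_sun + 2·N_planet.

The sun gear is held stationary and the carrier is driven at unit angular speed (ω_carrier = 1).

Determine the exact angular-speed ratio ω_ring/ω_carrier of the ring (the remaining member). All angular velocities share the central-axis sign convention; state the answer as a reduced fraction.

N_ring = 38 + 2·24 = 86
38(ω_s−ω_c) = −86(ω_r−ω_c),  ω_s=0, ω_c=1
ω_r = 1 − (38/86)(0−1) = 62/43
ω_r/ω_c = 62/43

62/43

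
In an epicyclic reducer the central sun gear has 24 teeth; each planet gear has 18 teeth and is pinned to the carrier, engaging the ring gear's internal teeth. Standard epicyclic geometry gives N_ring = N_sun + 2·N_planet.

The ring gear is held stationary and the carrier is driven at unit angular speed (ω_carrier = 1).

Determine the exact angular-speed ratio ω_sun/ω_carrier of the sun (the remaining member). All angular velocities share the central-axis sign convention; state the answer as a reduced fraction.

7/2

N_ring = 24 + 2·18 = 60
24(ω_s−ω_c) = −60(ω_r−ω_c),  ω_r=0, ω_c=1
ω_s = 1 − (60/24)(0−1) = 7/2
ω_s/ω_c = 7/2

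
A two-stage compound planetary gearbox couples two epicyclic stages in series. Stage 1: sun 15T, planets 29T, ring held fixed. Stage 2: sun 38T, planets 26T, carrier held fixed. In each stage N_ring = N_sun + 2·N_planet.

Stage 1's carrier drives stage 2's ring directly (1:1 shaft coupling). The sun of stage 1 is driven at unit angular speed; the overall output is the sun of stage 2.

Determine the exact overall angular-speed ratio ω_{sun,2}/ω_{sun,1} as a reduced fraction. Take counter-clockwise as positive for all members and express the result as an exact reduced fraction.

Stage 1: N_ring = 15 + 2·29 = 73
Stage 1: 15(ω_s−ω_c) = −73(ω_r−ω_c),  ω_r=0, ω_s=1
Stage 1: 15(1−ω_c) = −73(0−ω_c)  ⇒  88ω_c = 15  ⇒  ω_c = 15/88
  ⇒ ω_c¹/ω_s¹ = 15/88
Stage 2: N_ring = 38 + 2·26 = 90
Stage 2: 38(ω_s−ω_c) = −90(ω_r−ω_c),  ω_c=0, ω_r=1
Stage 2: ω_s = 0 − (90/38)(1−0) = -45/19
  ⇒ ω_s²/ω_r² = -45/19
Coupling ω_r² = ω_c¹ ⇒ overall = 15/88 × -45/19 = -675/1672

-675/1672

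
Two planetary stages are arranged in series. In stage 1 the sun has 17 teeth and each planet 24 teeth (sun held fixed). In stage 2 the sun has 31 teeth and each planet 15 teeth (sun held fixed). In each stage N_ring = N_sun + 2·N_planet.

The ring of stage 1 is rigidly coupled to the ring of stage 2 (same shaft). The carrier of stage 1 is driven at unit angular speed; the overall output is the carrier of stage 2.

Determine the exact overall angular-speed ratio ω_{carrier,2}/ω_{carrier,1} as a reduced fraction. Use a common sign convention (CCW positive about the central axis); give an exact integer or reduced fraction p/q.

2501/2990

Stage 1: N_ring = 17 + 2·24 = 65
Stage 1: 17(ω_s−ω_c) = −65(ω_r−ω_c),  ω_s=0, ω_c=1
Stage 1: ω_r = 1 − (17/65)(0−1) = 82/65
  ⇒ ω_r¹/ω_c¹ = 82/65
Stage 2: N_ring = 31 + 2·15 = 61
Stage 2: 31(ω_s−ω_c) = −61(ω_r−ω_c),  ω_s=0, ω_r=1
Stage 2: 31(0−ω_c) = −61(1−ω_c)  ⇒  92ω_c = 61  ⇒  ω_c = 61/92
  ⇒ ω_c²/ω_r² = 61/92
Coupling ω_r² = ω_r¹ ⇒ overall = 82/65 × 61/92 = 2501/2990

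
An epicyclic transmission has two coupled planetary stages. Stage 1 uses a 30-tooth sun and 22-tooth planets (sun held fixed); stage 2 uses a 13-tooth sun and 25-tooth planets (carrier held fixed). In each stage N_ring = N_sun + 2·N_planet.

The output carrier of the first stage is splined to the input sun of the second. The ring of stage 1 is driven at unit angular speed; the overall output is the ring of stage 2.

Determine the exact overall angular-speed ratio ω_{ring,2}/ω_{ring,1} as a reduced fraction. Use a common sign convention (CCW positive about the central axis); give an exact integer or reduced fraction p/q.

Stage 1: N_ring = 30 + 2·22 = 74
Stage 1: 30(ω_s−ω_c) = −74(ω_r−ω_c),  ω_s=0, ω_r=1
Stage 1: 30(0−ω_c) = −74(1−ω_c)  ⇒  104ω_c = 74  ⇒  ω_c = 37/52
  ⇒ ω_c¹/ω_r¹ = 37/52
Stage 2: N_ring = 13 + 2·25 = 63
Stage 2: 13(ω_s−ω_c) = −63(ω_r−ω_c),  ω_c=0, ω_s=1
Stage 2: ω_r = 0 − (13/63)(1−0) = -13/63
  ⇒ ω_r²/ω_s² = -13/63
Coupling ω_s² = ω_c¹ ⇒ overall = 37/52 × -13/63 = -37/252

-37/252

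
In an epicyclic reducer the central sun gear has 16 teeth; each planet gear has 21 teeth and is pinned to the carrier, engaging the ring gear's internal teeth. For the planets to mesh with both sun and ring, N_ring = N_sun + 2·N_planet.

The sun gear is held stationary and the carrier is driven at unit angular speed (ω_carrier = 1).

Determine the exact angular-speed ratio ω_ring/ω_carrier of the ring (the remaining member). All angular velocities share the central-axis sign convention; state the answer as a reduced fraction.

N_ring = 16 + 2·21 = 58
16(ω_s−ω_c) = −58(ω_r−ω_c),  ω_s=0, ω_c=1
ω_r = 1 − (16/58)(0−1) = 37/29
ω_r/ω_c = 37/29

37/29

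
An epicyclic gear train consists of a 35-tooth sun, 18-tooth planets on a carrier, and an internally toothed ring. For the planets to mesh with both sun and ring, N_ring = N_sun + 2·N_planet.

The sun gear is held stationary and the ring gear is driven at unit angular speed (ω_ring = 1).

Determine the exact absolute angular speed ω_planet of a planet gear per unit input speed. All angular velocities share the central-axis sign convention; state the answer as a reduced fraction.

71/36

N_ring = 35 + 2·18 = 71
35(ω_s−ω_c) = −71(ω_r−ω_c),  ω_s=0, ω_r=1
35(0−ω_c) = −71(1−ω_c)  ⇒  106ω_c = 71  ⇒  ω_c = 71/106
sun–planet: 35·(0−71/106) = −18·(ω_p−ω_c)  ⇒  ω_p−ω_c = −(35/18)·(-71/106) = 2485/1908
ω_p = 71/106 + 2485/1908 = 71/36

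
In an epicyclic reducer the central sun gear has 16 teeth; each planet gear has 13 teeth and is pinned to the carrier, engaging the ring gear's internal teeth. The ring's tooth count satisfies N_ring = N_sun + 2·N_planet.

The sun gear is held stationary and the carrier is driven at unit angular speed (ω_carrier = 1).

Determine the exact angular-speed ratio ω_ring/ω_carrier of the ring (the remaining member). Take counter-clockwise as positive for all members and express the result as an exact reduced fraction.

29/21

N_ring = 16 + 2·13 = 42
16(ω_s−ω_c) = −42(ω_r−ω_c),  ω_s=0, ω_c=1
ω_r = 1 − (16/42)(0−1) = 29/21
ω_r/ω_c = 29/21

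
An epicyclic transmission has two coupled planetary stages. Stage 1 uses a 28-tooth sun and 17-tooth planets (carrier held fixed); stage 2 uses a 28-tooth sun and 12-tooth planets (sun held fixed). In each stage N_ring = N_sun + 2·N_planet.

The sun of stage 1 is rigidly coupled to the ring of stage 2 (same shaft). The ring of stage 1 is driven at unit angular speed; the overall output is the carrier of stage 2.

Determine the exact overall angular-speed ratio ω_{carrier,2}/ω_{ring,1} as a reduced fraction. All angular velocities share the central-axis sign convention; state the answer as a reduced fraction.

Stage 1: N_ring = 28 + 2·17 = 62
Stage 1: 28(ω_s−ω_c) = −62(ω_r−ω_c),  ω_c=0, ω_r=1
Stage 1: ω_s = 0 − (62/28)(1−0) = -31/14
  ⇒ ω_s¹/ω_r¹ = -31/14
Stage 2: N_ring = 28 + 2·12 = 52
Stage 2: 28(ω_s−ω_c) = −52(ω_r−ω_c),  ω_s=0, ω_r=1
Stage 2: 28(0−ω_c) = −52(1−ω_c)  ⇒  80ω_c = 52  ⇒  ω_c = 13/20
  ⇒ ω_c²/ω_r² = 13/20
Coupling ω_r² = ω_s¹ ⇒ overall = -31/14 × 13/20 = -403/280

-403/280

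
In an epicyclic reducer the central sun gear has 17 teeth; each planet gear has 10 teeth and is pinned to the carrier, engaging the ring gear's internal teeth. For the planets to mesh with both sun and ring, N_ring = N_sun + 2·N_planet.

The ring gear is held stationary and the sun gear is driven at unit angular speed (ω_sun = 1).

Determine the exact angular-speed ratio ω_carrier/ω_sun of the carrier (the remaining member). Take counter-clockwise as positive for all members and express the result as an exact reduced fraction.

17/54

N_ring = 17 + 2·10 = 37
17(ω_s−ω_c) = −37(ω_r−ω_c),  ω_r=0, ω_s=1
17(1−ω_c) = −37(0−ω_c)  ⇒  54ω_c = 17  ⇒  ω_c = 17/54
ω_c/ω_s = 17/54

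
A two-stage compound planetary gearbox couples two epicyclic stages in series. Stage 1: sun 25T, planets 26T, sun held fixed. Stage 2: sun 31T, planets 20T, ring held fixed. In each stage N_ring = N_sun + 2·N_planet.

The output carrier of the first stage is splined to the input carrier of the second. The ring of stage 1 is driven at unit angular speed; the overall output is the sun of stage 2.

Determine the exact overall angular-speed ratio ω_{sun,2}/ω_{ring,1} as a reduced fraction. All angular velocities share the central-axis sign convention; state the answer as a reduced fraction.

Stage 1: N_ring = 25 + 2·26 = 77
Stage 1: 25(ω_s−ω_c) = −77(ω_r−ω_c),  ω_s=0, ω_r=1
Stage 1: 25(0−ω_c) = −77(1−ω_c)  ⇒  102ω_c = 77  ⇒  ω_c = 77/102
  ⇒ ω_c¹/ω_r¹ = 77/102
Stage 2: N_ring = 31 + 2·20 = 71
Stage 2: 31(ω_s−ω_c) = −71(ω_r−ω_c),  ω_r=0, ω_c=1
Stage 2: ω_s = 1 − (71/31)(0−1) = 102/31
  ⇒ ω_s²/ω_c² = 102/31
Coupling ω_c² = ω_c¹ ⇒ overall = 77/102 × 102/31 = 77/31

77/31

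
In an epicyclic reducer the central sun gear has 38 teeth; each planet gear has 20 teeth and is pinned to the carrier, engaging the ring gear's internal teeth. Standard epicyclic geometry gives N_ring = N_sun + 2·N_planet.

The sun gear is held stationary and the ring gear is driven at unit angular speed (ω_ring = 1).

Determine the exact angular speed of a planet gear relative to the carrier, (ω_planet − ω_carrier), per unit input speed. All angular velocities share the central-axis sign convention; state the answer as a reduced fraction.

N_ring = 38 + 2·20 = 78
38(ω_s−ω_c) = −78(ω_r−ω_c),  ω_s=0, ω_r=1
38(0−ω_c) = −78(1−ω_c)  ⇒  116ω_c = 78  ⇒  ω_c = 39/58
sun–planet: 38·(0−39/58) = −20·(ω_p−ω_c)  ⇒  ω_p−ω_c = −(38/20)·(-39/58) = 741/580

741/580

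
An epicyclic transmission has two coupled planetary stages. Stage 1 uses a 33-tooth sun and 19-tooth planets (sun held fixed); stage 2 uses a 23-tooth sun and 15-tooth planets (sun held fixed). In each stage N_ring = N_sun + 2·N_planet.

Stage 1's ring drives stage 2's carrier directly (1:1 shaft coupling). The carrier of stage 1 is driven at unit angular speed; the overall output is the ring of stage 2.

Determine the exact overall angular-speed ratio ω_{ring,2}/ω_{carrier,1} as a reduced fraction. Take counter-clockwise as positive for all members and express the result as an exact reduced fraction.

Stage 1: N_ring = 33 + 2·19 = 71
Stage 1: 33(ω_s−ω_c) = −71(ω_r−ω_c),  ω_s=0, ω_c=1
Stage 1: ω_r = 1 − (33/71)(0−1) = 104/71
  ⇒ ω_r¹/ω_c¹ = 104/71
Stage 2: N_ring = 23 + 2·15 = 53
Stage 2: 23(ω_s−ω_c) = −53(ω_r−ω_c),  ω_s=0, ω_c=1
Stage 2: ω_r = 1 − (23/53)(0−1) = 76/53
  ⇒ ω_r²/ω_c² = 76/53
Coupling ω_c² = ω_r¹ ⇒ overall = 104/71 × 76/53 = 7904/3763

7904/3763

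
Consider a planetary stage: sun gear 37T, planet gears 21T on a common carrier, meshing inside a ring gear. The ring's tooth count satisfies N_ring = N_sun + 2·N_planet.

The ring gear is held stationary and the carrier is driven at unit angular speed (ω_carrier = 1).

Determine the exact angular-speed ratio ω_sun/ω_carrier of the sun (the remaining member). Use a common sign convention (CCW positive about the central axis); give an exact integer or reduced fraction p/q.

N_ring = 37 + 2·21 = 79
37(ω_s−ω_c) = −79(ω_r−ω_c),  ω_r=0, ω_c=1
ω_s = 1 − (79/37)(0−1) = 116/37
ω_s/ω_c = 116/37

116/37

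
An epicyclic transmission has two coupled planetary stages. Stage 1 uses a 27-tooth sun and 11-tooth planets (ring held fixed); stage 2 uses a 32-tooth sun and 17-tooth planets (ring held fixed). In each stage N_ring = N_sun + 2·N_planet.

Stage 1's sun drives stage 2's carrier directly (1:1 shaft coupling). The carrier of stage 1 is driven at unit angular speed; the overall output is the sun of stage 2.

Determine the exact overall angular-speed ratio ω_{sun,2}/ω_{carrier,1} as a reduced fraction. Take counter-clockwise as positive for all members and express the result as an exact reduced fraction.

931/108

Stage 1: N_ring = 27 + 2·11 = 49
Stage 1: 27(ω_s−ω_c) = −49(ω_r−ω_c),  ω_r=0, ω_c=1
Stage 1: ω_s = 1 − (49/27)(0−1) = 76/27
  ⇒ ω_s¹/ω_c¹ = 76/27
Stage 2: N_ring = 32 + 2·17 = 66
Stage 2: 32(ω_s−ω_c) = −66(ω_r−ω_c),  ω_r=0, ω_c=1
Stage 2: ω_s = 1 − (66/32)(0−1) = 49/16
  ⇒ ω_s²/ω_c² = 49/16
Coupling ω_c² = ω_s¹ ⇒ overall = 76/27 × 49/16 = 931/108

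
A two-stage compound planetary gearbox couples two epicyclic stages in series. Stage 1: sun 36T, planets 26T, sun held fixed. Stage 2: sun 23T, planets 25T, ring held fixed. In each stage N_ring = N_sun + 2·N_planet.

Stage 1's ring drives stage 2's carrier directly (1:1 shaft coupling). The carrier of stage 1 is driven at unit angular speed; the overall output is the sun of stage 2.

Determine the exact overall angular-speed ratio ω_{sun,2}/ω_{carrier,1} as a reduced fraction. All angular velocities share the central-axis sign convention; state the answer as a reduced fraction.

1488/253

Stage 1: N_ring = 36 + 2·26 = 88
Stage 1: 36(ω_s−ω_c) = −88(ω_r−ω_c),  ω_s=0, ω_c=1
Stage 1: ω_r = 1 − (36/88)(0−1) = 31/22
  ⇒ ω_r¹/ω_c¹ = 31/22
Stage 2: N_ring = 23 + 2·25 = 73
Stage 2: 23(ω_s−ω_c) = −73(ω_r−ω_c),  ω_r=0, ω_c=1
Stage 2: ω_s = 1 − (73/23)(0−1) = 96/23
  ⇒ ω_s²/ω_c² = 96/23
Coupling ω_c² = ω_r¹ ⇒ overall = 31/22 × 96/23 = 1488/253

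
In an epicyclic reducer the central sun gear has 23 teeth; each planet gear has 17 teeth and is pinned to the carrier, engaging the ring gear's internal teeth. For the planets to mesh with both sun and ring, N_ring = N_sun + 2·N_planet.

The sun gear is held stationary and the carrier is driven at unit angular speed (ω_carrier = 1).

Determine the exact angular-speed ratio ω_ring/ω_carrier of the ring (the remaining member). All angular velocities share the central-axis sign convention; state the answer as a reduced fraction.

80/57

N_ring = 23 + 2·17 = 57
23(ω_s−ω_c) = −57(ω_r−ω_c),  ω_s=0, ω_c=1
ω_r = 1 − (23/57)(0−1) = 80/57
ω_r/ω_c = 80/57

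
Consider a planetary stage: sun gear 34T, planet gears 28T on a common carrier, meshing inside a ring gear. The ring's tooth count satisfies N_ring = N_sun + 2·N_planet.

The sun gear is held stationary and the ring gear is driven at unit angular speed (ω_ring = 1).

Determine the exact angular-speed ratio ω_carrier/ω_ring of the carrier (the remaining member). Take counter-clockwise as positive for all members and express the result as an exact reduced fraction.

45/62

N_ring = 34 + 2·28 = 90
34(ω_s−ω_c) = −90(ω_r−ω_c),  ω_s=0, ω_r=1
34(0−ω_c) = −90(1−ω_c)  ⇒  124ω_c = 90  ⇒  ω_c = 45/62
ω_c/ω_r = 45/62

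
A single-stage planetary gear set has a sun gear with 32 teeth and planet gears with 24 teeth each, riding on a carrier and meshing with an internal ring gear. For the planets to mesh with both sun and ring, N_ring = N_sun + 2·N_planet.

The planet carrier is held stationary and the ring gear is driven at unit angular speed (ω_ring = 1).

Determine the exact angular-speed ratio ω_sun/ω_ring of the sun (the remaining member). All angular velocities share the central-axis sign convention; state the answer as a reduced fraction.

N_ring = 32 + 2·24 = 80
32(ω_s−ω_c) = −80(ω_r−ω_c),  ω_c=0, ω_r=1
ω_s = 0 − (80/32)(1−0) = -5/2
ω_s/ω_r = -5/2

-5/2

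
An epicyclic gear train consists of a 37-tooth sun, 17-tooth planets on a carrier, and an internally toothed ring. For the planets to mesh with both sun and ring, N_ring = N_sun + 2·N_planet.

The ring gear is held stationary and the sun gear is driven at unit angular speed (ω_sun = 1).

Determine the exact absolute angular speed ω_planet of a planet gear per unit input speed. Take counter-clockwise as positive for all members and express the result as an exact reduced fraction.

N_ring = 37 + 2·17 = 71
37(ω_s−ω_c) = −71(ω_r−ω_c),  ω_r=0, ω_s=1
37(1−ω_c) = −71(0−ω_c)  ⇒  108ω_c = 37  ⇒  ω_c = 37/108
sun–planet: 37·(1−37/108) = −17·(ω_p−ω_c)  ⇒  ω_p−ω_c = −(37/17)·(71/108) = -2627/1836
ω_p = 37/108 − 2627/1836 = -37/34

-37/34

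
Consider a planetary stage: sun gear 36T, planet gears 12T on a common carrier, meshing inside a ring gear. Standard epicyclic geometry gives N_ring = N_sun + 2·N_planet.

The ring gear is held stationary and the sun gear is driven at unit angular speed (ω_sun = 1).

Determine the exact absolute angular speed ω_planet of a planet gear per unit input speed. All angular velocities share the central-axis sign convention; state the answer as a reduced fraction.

-3/2

N_ring = 36 + 2·12 = 60
36(ω_s−ω_c) = −60(ω_r−ω_c),  ω_r=0, ω_s=1
36(1−ω_c) = −60(0−ω_c)  ⇒  96ω_c = 36  ⇒  ω_c = 3/8
sun–planet: 36·(1−3/8) = −12·(ω_p−ω_c)  ⇒  ω_p−ω_c = −(36/12)·(5/8) = -15/8
ω_p = 3/8 − 15/8 = -3/2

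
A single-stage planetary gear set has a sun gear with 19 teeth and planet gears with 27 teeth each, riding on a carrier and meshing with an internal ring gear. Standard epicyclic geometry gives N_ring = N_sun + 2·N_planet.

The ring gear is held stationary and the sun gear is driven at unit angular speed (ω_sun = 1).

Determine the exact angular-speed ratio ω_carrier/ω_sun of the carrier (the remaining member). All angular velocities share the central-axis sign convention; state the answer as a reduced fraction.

19/92

N_ring = 19 + 2·27 = 73
19(ω_s−ω_c) = −73(ω_r−ω_c),  ω_r=0, ω_s=1
19(1−ω_c) = −73(0−ω_c)  ⇒  92ω_c = 19  ⇒  ω_c = 19/92
ω_c/ω_s = 19/92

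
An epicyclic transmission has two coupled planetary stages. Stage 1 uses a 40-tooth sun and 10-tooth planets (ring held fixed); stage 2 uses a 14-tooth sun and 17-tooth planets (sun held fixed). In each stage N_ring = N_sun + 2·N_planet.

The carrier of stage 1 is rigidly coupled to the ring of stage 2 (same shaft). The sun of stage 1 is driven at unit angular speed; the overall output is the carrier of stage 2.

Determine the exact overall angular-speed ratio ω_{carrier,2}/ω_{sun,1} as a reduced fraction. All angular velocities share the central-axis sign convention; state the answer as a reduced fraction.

48/155

Stage 1: N_ring = 40 + 2·10 = 60
Stage 1: 40(ω_s−ω_c) = −60(ω_r−ω_c),  ω_r=0, ω_s=1
Stage 1: 40(1−ω_c) = −60(0−ω_c)  ⇒  100ω_c = 40  ⇒  ω_c = 2/5
  ⇒ ω_c¹/ω_s¹ = 2/5
Stage 2: N_ring = 14 + 2·17 = 48
Stage 2: 14(ω_s−ω_c) = −48(ω_r−ω_c),  ω_s=0, ω_r=1
Stage 2: 14(0−ω_c) = −48(1−ω_c)  ⇒  62ω_c = 48  ⇒  ω_c = 24/31
  ⇒ ω_c²/ω_r² = 24/31
Coupling ω_r² = ω_c¹ ⇒ overall = 2/5 × 24/31 = 48/155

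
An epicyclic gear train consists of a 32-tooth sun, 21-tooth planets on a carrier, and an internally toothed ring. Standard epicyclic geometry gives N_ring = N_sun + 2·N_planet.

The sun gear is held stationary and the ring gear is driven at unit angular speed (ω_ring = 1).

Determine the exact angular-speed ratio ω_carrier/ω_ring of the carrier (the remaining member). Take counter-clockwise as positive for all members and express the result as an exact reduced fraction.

37/53

N_ring = 32 + 2·21 = 74
32(ω_s−ω_c) = −74(ω_r−ω_c),  ω_s=0, ω_r=1
32(0−ω_c) = −74(1−ω_c)  ⇒  106ω_c = 74  ⇒  ω_c = 37/53
ω_c/ω_r = 37/53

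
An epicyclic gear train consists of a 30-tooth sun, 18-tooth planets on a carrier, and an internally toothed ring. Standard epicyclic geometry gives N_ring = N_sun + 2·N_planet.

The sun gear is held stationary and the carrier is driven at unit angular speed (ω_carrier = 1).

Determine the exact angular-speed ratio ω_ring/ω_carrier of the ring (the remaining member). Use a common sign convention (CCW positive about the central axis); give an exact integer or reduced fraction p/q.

N_ring = 30 + 2·18 = 66
30(ω_s−ω_c) = −66(ω_r−ω_c),  ω_s=0, ω_c=1
ω_r = 1 − (30/66)(0−1) = 16/11
ω_r/ω_c = 16/11

16/11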